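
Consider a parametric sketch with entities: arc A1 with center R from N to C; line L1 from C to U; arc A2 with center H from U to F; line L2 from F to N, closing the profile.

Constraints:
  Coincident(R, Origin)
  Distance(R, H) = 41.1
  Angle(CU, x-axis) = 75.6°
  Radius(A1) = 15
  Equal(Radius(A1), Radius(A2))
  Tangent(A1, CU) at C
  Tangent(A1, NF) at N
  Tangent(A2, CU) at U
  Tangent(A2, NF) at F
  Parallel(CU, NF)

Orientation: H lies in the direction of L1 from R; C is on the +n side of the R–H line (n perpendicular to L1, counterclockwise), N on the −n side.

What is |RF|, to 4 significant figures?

43.75

Tangency of A1 to both parallel lines with radius 15.0 puts C and N at R ± 15.0·n: C = (-14.53, 3.730), N = (14.53, -3.730). Equal radii place U and F the same way about H: U = H + 15.0·n = (-4.308, 43.54), F = H − 15.0·n = (24.75, 36.08). Then |RF| = |F − R| = 43.75.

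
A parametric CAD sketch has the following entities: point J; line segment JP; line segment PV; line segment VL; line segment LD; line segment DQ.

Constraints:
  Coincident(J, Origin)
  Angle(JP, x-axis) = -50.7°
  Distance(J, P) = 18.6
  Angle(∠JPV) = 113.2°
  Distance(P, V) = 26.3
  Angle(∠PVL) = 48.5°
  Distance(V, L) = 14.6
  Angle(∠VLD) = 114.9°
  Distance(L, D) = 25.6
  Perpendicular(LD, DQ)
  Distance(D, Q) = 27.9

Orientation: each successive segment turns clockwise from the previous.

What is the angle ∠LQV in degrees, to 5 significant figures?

22.680°

J is at the origin; JP runs at -50.7° with length 18.6, so P = (11.781, -14.393). ∠JPV = 113.2° gives PV at -117.50° from the x-axis; with |PV| = 26.3, V = (-0.36310, -37.722). ∠PVL = 48.5° gives VL at 111.00° from the x-axis; with |VL| = 14.6, L = (-5.5953, -24.092). ∠VLD = 114.9° gives LD at 45.900° from the x-axis; with |LD| = 25.6, D = (12.220, -5.7075). The perpendicularity gives DQ at right angles to LD, so DQ runs at -44.100°; with |DQ| = 27.9, Q = (32.256, -25.123). Then cos ∠LQV = QL·QV / (|QL||QV|), giving 22.680°.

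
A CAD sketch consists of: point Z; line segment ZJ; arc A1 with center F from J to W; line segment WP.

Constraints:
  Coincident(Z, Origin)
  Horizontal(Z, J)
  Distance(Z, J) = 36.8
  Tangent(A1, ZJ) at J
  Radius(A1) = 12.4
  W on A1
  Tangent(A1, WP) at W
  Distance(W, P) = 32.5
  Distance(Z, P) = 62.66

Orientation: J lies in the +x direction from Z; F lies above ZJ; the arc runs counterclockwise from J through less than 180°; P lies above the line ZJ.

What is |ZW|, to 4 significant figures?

51.19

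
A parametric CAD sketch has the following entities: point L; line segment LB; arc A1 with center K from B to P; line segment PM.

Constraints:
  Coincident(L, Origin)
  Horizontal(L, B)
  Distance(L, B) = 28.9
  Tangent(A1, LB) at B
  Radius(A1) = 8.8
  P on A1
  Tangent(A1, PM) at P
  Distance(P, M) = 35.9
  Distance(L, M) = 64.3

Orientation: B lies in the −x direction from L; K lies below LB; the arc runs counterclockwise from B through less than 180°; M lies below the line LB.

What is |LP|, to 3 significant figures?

37.2

L is at the origin; LB is horizontal with |LB| = 28.9 and B on the −x side, so B = (-28.9, 0.00). A1 meets LB tangentially, so KB is at right angles to LB, so K = B + (0, -8.8) = (-28.9, -8.80). Since KP ⟂ PM (tangency), |KM| = √(8.8² + 35.9²) = 37.0 regardless of where P sits on A1. So M lies on both circle(L, 64.3) and circle(K, 37.0); the below-LB intersection is M = (-52.3, -37.4). P is the foot of the tangent from M: P = (-36.8, -5.01).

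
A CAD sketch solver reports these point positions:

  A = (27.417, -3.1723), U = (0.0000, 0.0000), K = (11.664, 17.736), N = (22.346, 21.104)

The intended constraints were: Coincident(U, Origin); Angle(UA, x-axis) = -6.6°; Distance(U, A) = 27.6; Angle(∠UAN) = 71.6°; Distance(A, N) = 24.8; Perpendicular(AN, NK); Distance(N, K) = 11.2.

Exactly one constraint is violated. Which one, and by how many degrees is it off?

Perpendicular(AN, NK) — off by 5.70°.

U = (0.00, 0.00) ✓; UA at -6.600° ✓; |UA| = 27.60 ✓; ∠UAN = 71.60° ✓; |AN| = 24.80 ✓; ∠(AN, NK) = 95.70° ✗; |NK| = 11.20 ✓.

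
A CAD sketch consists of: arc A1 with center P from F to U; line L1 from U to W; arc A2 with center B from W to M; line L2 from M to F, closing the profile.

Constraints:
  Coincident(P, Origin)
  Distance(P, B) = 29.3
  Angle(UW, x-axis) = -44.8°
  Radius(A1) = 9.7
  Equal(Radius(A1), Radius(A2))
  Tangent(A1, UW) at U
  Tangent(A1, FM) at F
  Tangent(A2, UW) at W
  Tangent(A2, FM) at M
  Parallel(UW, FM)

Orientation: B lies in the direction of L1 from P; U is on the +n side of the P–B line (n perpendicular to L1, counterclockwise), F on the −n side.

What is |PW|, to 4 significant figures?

30.86

The slot axis is L1's direction at -44.8°, so u = (cos -44.8°, sin -44.8°) = (0.7096, -0.7046) and n = (−sin -44.8°, cos -44.8°) = (0.7046, 0.7096). P is at the origin and B lies 29.3 along u from P, so B = 29.3·u = (20.79, -20.65). Tangency of A1 to both parallel lines with radius 9.7 puts U and F at P ± 9.7·n: U = (6.835, 6.883), F = (-6.835, -6.883). Equal radii place W and M the same way about B: W = B + 9.7·n = (27.63, -13.76), M = B − 9.7·n = (13.96, -27.53). Then |PW| = |W − P| = 30.86.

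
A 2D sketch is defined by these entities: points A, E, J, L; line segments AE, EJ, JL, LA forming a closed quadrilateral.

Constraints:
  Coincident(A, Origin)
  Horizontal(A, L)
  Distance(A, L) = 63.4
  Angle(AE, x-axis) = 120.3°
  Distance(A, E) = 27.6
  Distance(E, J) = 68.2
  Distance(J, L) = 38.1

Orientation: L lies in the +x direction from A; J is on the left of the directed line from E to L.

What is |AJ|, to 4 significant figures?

64.49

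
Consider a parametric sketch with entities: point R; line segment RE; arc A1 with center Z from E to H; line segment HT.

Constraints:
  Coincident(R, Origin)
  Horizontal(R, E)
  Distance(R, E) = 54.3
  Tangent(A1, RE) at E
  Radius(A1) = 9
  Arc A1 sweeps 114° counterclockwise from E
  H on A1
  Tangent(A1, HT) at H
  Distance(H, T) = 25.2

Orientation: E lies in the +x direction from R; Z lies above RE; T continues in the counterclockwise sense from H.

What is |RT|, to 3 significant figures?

63.3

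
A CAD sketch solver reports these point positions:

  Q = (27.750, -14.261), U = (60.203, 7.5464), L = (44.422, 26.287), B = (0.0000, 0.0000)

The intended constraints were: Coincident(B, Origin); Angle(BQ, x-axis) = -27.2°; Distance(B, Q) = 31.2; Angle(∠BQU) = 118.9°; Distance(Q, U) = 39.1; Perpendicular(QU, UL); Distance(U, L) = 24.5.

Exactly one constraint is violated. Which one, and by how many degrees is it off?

Perpendicular(QU, UL) — off by 6.20°.

B = (0.00, 0.00) ✓; BQ at -27.20° ✓; |BQ| = 31.20 ✓; ∠BQU = 118.9° ✓; |QU| = 39.10 ✓; ∠(QU, UL) = 96.20° ✗; |UL| = 24.50 ✓.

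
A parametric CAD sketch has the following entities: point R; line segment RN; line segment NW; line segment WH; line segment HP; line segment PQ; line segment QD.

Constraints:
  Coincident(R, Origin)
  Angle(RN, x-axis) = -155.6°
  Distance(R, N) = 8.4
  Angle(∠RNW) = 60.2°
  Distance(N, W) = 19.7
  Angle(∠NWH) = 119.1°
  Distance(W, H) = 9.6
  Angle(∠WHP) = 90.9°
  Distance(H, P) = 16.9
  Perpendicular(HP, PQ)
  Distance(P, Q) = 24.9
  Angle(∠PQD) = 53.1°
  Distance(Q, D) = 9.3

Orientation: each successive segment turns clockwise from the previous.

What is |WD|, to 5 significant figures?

13.669

HP is perpendicular to PQ, so PQ runs at -155.40°; with |PQ| = 24.9, Q = (-12.610, -5.7303). ∠PQD = 53.1° gives QD at 77.700° from the x-axis; with |QD| = 9.3, D = (-10.629, 3.3562). Then |WD| = |D − W| = 13.669.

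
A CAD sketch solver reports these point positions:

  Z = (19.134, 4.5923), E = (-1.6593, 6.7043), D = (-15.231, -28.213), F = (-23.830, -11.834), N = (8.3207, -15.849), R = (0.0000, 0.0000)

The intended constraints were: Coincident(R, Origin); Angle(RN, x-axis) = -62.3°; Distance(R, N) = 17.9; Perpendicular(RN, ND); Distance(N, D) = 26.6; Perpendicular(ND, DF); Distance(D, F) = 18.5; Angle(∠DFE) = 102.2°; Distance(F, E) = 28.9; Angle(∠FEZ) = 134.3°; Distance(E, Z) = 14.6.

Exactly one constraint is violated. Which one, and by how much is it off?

Distance(E, Z) = 14.6 — off by 6.30.

R = (0.00, 0.00) ✓; RN at -62.30° ✓; |RN| = 17.90 ✓; ∠(RN, ND) = 90.00° ✓; |ND| = 26.60 ✓; ∠(ND, DF) = 90.00° ✓; |DF| = 18.50 ✓; ∠DFE = 102.2° ✓; |FE| = 28.90 ✓; ∠FEZ = 134.3° ✓; |EZ| = 20.90 ✗.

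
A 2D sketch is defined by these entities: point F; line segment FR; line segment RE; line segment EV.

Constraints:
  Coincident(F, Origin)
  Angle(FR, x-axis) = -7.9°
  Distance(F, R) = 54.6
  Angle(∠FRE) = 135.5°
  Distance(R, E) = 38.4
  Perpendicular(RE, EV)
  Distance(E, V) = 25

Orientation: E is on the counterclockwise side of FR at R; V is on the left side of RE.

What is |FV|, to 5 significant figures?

78.474

F is at the origin; FR runs at -7.9° with length 54.6, so R = 54.6·(cos -7.9°, sin -7.9°) = (54.082, -7.5045). ∠FRE = 135.5°, so RE runs at -7.9° + (180° − 135.5°) = 36.600° from the x-axis; with |RE| = 38.4, E = R + 38.4·(cos 36.600°, sin 36.600°) = (84.910, 15.391). The perpendicularity gives EV at right angles to RE; with |EV| = 25.0 on the left of RE, V = E + 25.0·(-0.59622, 0.80282) = (70.004, 35.461). Then |FV| = |V − F| = 78.474.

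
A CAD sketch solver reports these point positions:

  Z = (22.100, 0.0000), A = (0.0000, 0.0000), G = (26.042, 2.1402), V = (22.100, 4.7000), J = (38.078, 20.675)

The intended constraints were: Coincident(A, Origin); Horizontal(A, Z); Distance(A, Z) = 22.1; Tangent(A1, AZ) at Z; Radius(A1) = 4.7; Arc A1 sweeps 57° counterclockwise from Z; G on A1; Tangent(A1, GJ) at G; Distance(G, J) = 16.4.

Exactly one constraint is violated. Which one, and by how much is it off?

Distance(G, J) = 16.4 — off by 5.70.

A = (0.00, 0.00) ✓; A.y = 0.00, Z.y = 0.00 ✓; |AZ| = 22.10 ✓; ∠(VZ, ZA) = 90.00° ✓; |VZ| = 4.700 ✓; bearing(V→G) − bearing(V→Z) = 57.00° ✓; |VG| = 4.700 ✓; ∠(VG, GJ) = 90.00° ✓; |GJ| = 22.10 ✗.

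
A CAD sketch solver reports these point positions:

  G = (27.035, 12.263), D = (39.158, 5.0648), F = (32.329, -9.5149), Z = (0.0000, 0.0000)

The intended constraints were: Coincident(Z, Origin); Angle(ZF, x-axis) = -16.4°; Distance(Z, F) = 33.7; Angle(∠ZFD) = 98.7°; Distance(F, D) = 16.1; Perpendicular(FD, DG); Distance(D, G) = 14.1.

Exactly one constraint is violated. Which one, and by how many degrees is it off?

Perpendicular(FD, DG) — off by 5.60°.

Z = (0.00, 0.00) ✓; ZF at -16.40° ✓; |ZF| = 33.70 ✓; ∠ZFD = 98.70° ✓; |FD| = 16.10 ✓; ∠(FD, DG) = 84.40° ✗; |DG| = 14.10 ✓.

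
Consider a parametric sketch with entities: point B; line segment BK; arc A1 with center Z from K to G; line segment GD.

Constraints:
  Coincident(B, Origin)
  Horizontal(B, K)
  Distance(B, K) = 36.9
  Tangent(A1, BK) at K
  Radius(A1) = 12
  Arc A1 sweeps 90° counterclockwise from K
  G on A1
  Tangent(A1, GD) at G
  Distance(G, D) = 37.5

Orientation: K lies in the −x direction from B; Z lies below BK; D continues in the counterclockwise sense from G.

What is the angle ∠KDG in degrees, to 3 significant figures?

13.6°

B is at the origin; B and K share the same y with |BK| = 36.9 and K on the −x side, so K = (-36.9, 0.00). A1 meets BK tangentially, so ZK is at right angles to BK, so Z = K + (0, -12) = (-36.9, -12.0). On A1, K sits at bearing 90° from Z; a 90° counterclockwise sweep puts G at bearing 180°, so G = Z + 12.0·(cos 180°, sin 180°) = (-48.9, -12.0). A1 meets GD tangentially, so ZG is at right angles to GD, so GD runs along (−sin 180°, cos 180°); with |GD| = 37.5, D = (-48.9, -49.5). Then cos ∠KDG = DK·DG / (|DK||DG|), giving 13.6°.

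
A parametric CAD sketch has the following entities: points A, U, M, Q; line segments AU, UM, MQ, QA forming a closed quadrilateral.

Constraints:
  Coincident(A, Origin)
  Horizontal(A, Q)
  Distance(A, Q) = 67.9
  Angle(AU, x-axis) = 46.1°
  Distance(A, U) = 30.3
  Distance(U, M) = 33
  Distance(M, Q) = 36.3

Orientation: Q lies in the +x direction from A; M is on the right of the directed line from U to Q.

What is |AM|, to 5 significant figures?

33.955

A is at the origin; A and Q share the same y with |AQ| = 67.9 and Q in +x, so Q = (67.9, 0). AU runs at 46.1° with |AU| = 30.3, so U = (21.010, 21.833). M is determined by |UM| = 33.0 and |MQ| = 36.3 together: it lies at the intersection of circle(U, 33.0) and circle(Q, 36.3). With |UQ| = 51.724, the foot of the radical line on UQ is 23.651 from U and the perpendicular offset is √(33.0² − 23.651²) = 23.014. Taking the right-of-UQ solution: M = (32.737, -9.0134).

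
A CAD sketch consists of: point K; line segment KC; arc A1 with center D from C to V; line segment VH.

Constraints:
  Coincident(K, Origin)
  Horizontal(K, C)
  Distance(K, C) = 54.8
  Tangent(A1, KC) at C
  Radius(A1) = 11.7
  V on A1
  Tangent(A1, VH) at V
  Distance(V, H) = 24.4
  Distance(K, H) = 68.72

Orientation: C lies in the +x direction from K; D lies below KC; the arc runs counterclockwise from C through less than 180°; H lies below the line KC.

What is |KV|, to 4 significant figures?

47.97

K is at the origin; K and C share the same y with |KC| = 54.8 and C on the +x side, so C = (54.80, 0.000). The tangent condition forces DC to be normal to KC, so D = C + (0, -11.7) = (54.80, -11.70). Since DV ⟂ VH (tangency), |DH| = √(11.7² + 24.4²) = 27.06 regardless of where V sits on A1. So H lies on both circle(K, 68.72) and circle(D, 27.06); the below-KC intersection is H = (56.80, -38.69). V is the foot of the tangent from H: V = (44.65, -17.52).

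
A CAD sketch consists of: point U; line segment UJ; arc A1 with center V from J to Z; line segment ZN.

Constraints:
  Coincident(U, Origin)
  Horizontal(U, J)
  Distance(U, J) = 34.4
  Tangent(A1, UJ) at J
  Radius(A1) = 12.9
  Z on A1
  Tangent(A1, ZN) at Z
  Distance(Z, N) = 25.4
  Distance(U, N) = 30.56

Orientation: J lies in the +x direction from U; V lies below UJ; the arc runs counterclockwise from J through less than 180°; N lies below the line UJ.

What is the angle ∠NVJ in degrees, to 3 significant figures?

124°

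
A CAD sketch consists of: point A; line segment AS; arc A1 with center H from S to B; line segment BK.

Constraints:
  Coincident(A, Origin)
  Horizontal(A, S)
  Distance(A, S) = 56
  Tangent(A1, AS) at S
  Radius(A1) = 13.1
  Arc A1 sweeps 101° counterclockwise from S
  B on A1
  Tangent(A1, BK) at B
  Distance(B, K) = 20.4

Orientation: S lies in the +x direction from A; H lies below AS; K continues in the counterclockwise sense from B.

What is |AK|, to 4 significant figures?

59.00

A is at the origin; A and S share the same y with |AS| = 56.0 and S on the +x side, so S = (56.00, 0.000). A1 meets AS tangentially, so HS is at right angles to AS, so H = S + (0, -13.1) = (56.00, -13.10). On A1, S sits at bearing 90° from H; a 101° counterclockwise sweep puts B at bearing 191°, so B = H + 13.1·(cos 191°, sin 191°) = (43.14, -15.60). The tangent condition forces HB to be normal to BK, so BK runs along (−sin 191°, cos 191°); with |BK| = 20.4, K = (47.03, -35.62). Then |AK| = |K − A| = 59.00.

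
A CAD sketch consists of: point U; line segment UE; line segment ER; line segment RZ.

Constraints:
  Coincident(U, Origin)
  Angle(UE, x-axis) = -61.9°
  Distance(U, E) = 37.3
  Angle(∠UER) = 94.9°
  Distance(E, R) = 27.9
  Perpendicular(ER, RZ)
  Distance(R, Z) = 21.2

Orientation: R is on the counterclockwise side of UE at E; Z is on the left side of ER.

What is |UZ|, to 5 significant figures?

34.945

U is at the origin; UE runs at -61.9° with length 37.3, so E = 37.3·(cos -61.9°, sin -61.9°) = (17.569, -32.903). ∠UER = 94.9°, so ER runs at -61.9° + (180° − 94.9°) = 23.200° from the x-axis; with |ER| = 27.9, R = E + 27.9·(cos 23.200°, sin 23.200°) = (43.213, -21.912). ER ⟂ RZ; with |RZ| = 21.2 on the left of ER, Z = R + 21.2·(-0.39394, 0.91914) = (34.861, -2.4267). Then |UZ| = |Z − U| = 34.945.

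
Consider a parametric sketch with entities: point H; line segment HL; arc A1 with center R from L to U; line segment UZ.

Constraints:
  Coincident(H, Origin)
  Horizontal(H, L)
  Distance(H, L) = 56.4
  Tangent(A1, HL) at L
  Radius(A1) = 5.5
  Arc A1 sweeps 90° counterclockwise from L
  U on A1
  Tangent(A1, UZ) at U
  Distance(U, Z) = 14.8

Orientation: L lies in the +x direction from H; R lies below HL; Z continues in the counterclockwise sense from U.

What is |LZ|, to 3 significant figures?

21.0

H is at the origin; H and L share the same y with |HL| = 56.4 and L on the +x side, so L = (56.4, 0.00). The tangent condition forces RL to be normal to HL, so R = L + (0, -5.5) = (56.4, -5.50). On A1, L sits at bearing 90° from R; a 90° counterclockwise sweep puts U at bearing 180°, so U = R + 5.5·(cos 180°, sin 180°) = (50.9, -5.50). Tangency of A1 to UZ means the radius RU is perpendicular to UZ, so UZ runs along (−sin 180°, cos 180°); with |UZ| = 14.8, Z = (50.9, -20.3). Then |LZ| = |Z − L| = 21.0.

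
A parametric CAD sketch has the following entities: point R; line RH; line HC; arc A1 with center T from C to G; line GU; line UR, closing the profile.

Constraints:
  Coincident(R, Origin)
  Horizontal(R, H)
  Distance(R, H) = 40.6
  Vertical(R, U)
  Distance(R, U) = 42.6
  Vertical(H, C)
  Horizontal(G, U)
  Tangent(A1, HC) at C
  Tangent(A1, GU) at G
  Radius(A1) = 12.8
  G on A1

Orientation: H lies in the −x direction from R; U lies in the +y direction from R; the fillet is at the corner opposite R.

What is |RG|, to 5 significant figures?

50.868

R is at the origin; R and H share the same y with |RH| = 40.6 and H on the −x side, so H = (-40.600, 0.0000). RU is vertical with |RU| = 42.6 and U on the +y side, so U = (0.0000, 42.600). The virtual corner opposite R is at (-40.600, 42.600). A1 meets HC tangentially, so TC is at right angles to HC and A1 meets GU tangentially, so TG is at right angles to GU, with radius 12.8, so the center T sits 12.8 in from both sides at T = (-27.800, 29.800). That places the tangent points at C = (-40.600, 29.800) on HC and G = (-27.800, 42.600) on GU. Then |RG| = |G − R| = 50.868.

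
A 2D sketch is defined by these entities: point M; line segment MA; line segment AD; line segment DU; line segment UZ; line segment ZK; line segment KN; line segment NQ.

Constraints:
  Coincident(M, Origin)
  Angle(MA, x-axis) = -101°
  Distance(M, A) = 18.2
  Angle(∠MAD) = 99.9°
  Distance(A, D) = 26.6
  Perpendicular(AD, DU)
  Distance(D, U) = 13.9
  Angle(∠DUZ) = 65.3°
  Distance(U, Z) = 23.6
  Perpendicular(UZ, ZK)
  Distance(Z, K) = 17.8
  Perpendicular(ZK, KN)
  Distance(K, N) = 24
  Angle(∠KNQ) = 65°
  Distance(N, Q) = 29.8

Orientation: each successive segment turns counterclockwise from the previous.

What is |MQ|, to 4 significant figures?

14.82

M is at the origin; MA runs at -101.0° with length 18.2, so A = (-3.473, -17.87). ∠MAD = 99.9° gives AD at -20.90° from the x-axis; with |AD| = 26.6, D = (21.38, -27.35). AD ⟂ DU, so DU runs at 69.10°; with |DU| = 13.9, U = (26.34, -14.37). ∠DUZ = 65.3° gives UZ at -176.2° from the x-axis; with |UZ| = 23.6, Z = (2.788, -15.93). UZ ⟂ ZK, so ZK runs at -86.20°; with |ZK| = 17.8, K = (3.967, -33.69). The perpendicularity gives KN at right angles to ZK, so KN runs at 3.800°; with |KN| = 24.0, N = (27.91, -32.10). ∠KNQ = 65.0° gives NQ at 118.8° from the x-axis; with |NQ| = 29.8, Q = (13.56, -5.990). Then |MQ| = |Q − M| = 14.82.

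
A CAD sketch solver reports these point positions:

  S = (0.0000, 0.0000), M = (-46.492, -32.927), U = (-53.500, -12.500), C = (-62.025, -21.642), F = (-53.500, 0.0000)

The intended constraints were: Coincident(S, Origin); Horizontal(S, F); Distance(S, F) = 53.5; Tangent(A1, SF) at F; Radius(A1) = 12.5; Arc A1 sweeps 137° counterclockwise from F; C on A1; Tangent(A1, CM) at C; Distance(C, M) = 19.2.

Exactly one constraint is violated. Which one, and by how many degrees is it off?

Tangent(A1, CM) at C — off by 7.00°.

S = (0.00, 0.00) ✓; S.y = 0.00, F.y = 0.00 ✓; |SF| = 53.50 ✓; ∠(UF, FS) = 90.00° ✓; |UF| = 12.50 ✓; bearing(U→C) − bearing(U→F) = 137.0° ✓; |UC| = 12.50 ✓; ∠(UC, CM) = 83.00° ✗; |CM| = 19.20 ✓.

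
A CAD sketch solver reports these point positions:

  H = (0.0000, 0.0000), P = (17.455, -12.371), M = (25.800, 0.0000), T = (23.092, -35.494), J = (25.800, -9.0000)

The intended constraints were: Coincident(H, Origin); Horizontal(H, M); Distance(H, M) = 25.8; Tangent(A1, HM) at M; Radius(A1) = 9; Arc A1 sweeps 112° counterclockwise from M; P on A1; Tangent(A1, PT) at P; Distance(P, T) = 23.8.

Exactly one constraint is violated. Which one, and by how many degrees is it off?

Tangent(A1, PT) at P — off by 8.30°.

H = (0.00, 0.00) ✓; H.y = 0.00, M.y = 0.00 ✓; |HM| = 25.80 ✓; ∠(JM, MH) = 90.00° ✓; |JM| = 9.000 ✓; bearing(J→P) − bearing(J→M) = 112.0° ✓; |JP| = 9.000 ✓; ∠(JP, PT) = 98.30° ✗; |PT| = 23.80 ✓.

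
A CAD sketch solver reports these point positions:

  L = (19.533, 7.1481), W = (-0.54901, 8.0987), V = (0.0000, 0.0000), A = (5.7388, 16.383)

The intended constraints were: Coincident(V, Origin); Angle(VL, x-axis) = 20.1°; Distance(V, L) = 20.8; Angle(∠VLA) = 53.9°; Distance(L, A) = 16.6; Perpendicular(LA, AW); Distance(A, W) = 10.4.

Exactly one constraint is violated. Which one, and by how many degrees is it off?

Perpendicular(LA, AW) — off by 3.40°.

V = (0.00, 0.00) ✓; VL at 20.10° ✓; |VL| = 20.80 ✓; ∠VLA = 53.90° ✓; |LA| = 16.60 ✓; ∠(LA, AW) = 86.60° ✗; |AW| = 10.40 ✓.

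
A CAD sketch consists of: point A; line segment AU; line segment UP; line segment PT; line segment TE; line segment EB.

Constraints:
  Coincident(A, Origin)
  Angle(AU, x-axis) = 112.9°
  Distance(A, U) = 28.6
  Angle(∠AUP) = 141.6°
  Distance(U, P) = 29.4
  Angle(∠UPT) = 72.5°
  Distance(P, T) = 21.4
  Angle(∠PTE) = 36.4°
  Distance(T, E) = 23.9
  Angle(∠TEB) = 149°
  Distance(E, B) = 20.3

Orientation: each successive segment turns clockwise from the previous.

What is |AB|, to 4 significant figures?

57.79

A is at the origin; AU runs at 112.9° with length 28.6, so U = (-11.13, 26.35). ∠AUP = 141.6° gives UP at 74.50° from the x-axis; with |UP| = 29.4, P = (-3.272, 54.68). ∠UPT = 72.5° gives PT at -33.00° from the x-axis; with |PT| = 21.4, T = (14.68, 43.02). ∠PTE = 36.4° gives TE at -176.6° from the x-axis; with |TE| = 23.9, E = (-9.183, 41.60). ∠TEB = 149.0° gives EB at 152.4° from the x-axis; with |EB| = 20.3, B = (-27.17, 51.01). Then |AB| = |B − A| = 57.79.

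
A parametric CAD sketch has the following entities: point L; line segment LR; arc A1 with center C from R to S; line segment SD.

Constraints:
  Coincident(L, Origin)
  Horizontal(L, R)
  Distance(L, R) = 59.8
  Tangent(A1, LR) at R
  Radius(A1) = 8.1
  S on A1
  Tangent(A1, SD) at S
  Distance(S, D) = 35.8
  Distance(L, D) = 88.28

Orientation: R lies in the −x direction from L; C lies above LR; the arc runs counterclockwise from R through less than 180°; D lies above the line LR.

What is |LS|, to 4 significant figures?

55.73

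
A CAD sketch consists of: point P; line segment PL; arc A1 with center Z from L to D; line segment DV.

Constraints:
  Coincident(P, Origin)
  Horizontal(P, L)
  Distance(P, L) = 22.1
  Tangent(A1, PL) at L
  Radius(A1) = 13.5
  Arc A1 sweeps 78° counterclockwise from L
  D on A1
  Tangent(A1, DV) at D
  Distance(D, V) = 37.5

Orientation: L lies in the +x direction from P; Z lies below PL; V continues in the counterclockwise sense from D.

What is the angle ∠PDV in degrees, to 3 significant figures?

128°

On A1, L sits at bearing 90° from Z; a 78° counterclockwise sweep puts D at bearing 168°, so D = Z + 13.5·(cos 168°, sin 168°) = (8.90, -10.7). Tangency of A1 to DV means the radius ZD is perpendicular to DV, so DV runs along (−sin 168°, cos 168°); with |DV| = 37.5, V = (1.10, -47.4). Then cos ∠PDV = DP·DV / (|DP||DV|), giving 128°.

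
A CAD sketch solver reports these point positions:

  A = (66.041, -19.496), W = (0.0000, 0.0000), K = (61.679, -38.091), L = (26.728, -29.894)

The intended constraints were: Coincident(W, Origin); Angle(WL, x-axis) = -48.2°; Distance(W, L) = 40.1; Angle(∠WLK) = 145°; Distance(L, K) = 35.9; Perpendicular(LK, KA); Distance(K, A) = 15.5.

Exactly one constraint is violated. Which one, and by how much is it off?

Distance(K, A) = 15.5 — off by 3.60.

W = (0.00, 0.00) ✓; WL at -48.20° ✓; |WL| = 40.10 ✓; ∠WLK = 145.0° ✓; |LK| = 35.90 ✓; ∠(LK, KA) = 90.00° ✓; |KA| = 19.10 ✗.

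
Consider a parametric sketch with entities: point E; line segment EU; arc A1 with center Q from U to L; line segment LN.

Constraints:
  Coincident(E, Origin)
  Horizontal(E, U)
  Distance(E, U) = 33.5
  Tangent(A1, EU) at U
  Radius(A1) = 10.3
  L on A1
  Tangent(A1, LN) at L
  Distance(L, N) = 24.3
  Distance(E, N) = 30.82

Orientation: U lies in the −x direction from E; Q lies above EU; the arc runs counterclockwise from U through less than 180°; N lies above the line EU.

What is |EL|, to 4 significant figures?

24.92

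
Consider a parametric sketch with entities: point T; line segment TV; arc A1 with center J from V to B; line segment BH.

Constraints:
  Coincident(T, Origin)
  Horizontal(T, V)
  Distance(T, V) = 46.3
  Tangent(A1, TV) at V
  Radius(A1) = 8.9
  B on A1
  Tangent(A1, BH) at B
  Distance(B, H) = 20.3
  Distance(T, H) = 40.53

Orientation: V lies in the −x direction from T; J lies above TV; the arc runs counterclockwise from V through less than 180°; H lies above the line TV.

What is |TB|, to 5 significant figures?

38.333

T is at the origin; TV is horizontal with |TV| = 46.3 and V on the −x side, so V = (-46.300, 0.0000). The tangent condition forces JV to be normal to TV, so J = V + (0, 8.9) = (-46.300, 8.9000). Since JB ⟂ BH (tangency), |JH| = √(8.9² + 20.3²) = 22.165 regardless of where B sits on A1. So H lies on both circle(T, 40.53) and circle(J, 22.165); the above-TV intersection is H = (-31.548, 25.444). B is the foot of the tangent from H: B = (-37.838, 6.1425).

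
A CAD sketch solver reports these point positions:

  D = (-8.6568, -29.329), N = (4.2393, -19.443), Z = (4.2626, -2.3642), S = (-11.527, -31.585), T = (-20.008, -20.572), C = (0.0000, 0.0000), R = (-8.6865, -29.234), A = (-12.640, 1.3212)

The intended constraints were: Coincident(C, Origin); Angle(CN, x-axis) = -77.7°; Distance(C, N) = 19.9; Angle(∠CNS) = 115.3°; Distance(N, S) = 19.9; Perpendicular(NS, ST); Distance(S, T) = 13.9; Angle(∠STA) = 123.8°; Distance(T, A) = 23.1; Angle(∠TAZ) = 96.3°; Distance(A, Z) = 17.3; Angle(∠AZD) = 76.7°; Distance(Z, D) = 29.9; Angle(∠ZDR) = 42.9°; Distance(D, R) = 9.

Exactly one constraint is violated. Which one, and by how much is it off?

Distance(D, R) = 9 — off by 8.90.

C = (0.00, 0.00) ✓; CN at -77.70° ✓; |CN| = 19.90 ✓; ∠CNS = 115.3° ✓; |NS| = 19.90 ✓; ∠(NS, ST) = 90.00° ✓; |ST| = 13.90 ✓; ∠STA = 123.8° ✓; |TA| = 23.10 ✓; ∠TAZ = 96.30° ✓; |AZ| = 17.30 ✓; ∠AZD = 76.70° ✓; |ZD| = 29.90 ✓; ∠ZDR = 42.96° ✓; |DR| = 0.09953 ✗.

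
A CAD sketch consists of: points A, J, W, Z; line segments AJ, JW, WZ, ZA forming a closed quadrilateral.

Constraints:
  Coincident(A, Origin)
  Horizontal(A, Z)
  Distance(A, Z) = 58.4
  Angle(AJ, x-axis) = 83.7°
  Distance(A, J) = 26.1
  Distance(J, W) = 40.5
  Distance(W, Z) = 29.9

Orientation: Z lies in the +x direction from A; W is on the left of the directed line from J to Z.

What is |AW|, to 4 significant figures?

50.48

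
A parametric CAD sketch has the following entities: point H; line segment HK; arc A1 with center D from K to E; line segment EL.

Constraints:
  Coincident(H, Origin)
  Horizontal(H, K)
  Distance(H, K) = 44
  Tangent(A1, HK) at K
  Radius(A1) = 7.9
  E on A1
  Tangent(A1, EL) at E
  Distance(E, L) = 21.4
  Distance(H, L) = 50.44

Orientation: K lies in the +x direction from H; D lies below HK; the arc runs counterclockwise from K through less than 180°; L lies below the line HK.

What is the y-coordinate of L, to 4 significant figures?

-30.40

H is at the origin; HK is horizontal with |HK| = 44.0 and K on the +x side, so K = (44.00, 0.000). Since A1 is tangent to HK there, DK ⟂ HK, so D = K + (0, -7.9) = (44.00, -7.900). Since DE ⟂ EL (tangency), |DL| = √(7.9² + 21.4²) = 22.81 regardless of where E sits on A1. So L lies on both circle(H, 50.44) and circle(D, 22.81); the below-HK intersection is L = (40.25, -30.40). E is the foot of the tangent from L: E = (36.24, -9.380).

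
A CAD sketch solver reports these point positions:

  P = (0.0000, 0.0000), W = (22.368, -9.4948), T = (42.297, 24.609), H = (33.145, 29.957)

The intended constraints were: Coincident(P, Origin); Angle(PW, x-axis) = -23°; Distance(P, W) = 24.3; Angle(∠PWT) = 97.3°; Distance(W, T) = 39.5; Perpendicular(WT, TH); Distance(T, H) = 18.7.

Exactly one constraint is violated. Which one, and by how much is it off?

Distance(T, H) = 18.7 — off by 8.10.

P = (0.00, 0.00) ✓; PW at -23.00° ✓; |PW| = 24.30 ✓; ∠PWT = 97.30° ✓; |WT| = 39.50 ✓; ∠(WT, TH) = 90.00° ✓; |TH| = 10.60 ✗.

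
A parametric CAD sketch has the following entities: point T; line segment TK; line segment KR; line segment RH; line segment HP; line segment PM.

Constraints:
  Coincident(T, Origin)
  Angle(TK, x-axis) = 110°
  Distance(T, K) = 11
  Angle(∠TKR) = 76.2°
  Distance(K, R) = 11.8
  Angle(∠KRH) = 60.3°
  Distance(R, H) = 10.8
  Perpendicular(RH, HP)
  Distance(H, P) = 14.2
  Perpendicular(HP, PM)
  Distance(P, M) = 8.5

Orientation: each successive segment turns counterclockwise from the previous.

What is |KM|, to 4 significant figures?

5.309

T is at the origin; TK runs at 110.0° with length 11.0, so K = (-3.762, 10.34). ∠TKR = 76.2° gives KR at -146.2° from the x-axis; with |KR| = 11.8, R = (-13.57, 3.772). ∠KRH = 60.3° gives RH at -26.50° from the x-axis; with |RH| = 10.8, H = (-3.903, -1.047). RH is perpendicular to HP, so HP runs at 63.50°; with |HP| = 14.2, P = (2.433, 11.66). HP ⟂ PM, so PM runs at 153.5°; with |PM| = 8.5, M = (-5.173, 15.45). Then |KM| = |M − K| = 5.309.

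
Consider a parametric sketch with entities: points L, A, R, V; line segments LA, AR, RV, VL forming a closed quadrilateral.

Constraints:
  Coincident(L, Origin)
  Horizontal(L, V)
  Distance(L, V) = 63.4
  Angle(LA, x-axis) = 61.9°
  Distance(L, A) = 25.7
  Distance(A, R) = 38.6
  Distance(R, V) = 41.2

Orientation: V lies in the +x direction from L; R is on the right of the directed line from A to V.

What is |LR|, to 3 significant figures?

28.2

Checks: |AR| = 38.60 ✓; |RV| = 41.20 ✓.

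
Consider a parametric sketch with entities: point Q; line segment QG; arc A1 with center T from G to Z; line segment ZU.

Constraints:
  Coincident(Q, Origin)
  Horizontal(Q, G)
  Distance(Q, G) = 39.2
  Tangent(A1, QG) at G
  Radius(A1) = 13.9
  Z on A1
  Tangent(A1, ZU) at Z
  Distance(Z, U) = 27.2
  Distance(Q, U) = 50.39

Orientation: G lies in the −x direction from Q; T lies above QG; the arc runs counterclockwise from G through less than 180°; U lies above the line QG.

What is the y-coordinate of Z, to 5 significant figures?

15.052

Checks: |TZ| = 13.90 ✓; ∠(TZ, ZU) = 90.00° ✓; |ZU| = 27.20 ✓; |QU| = 50.39 ✓.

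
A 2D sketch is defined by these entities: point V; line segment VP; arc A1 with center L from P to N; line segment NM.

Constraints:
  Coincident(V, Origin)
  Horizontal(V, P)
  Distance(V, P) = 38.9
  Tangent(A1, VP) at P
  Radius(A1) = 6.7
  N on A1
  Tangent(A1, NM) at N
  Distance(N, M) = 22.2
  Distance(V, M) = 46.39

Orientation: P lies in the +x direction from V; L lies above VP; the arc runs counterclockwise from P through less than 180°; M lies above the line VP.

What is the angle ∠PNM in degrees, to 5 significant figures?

122.60°

Checks: |LN| = 6.700 ✓; ∠(LN, NM) = 90.00° ✓; |NM| = 22.20 ✓; |VM| = 46.39 ✓.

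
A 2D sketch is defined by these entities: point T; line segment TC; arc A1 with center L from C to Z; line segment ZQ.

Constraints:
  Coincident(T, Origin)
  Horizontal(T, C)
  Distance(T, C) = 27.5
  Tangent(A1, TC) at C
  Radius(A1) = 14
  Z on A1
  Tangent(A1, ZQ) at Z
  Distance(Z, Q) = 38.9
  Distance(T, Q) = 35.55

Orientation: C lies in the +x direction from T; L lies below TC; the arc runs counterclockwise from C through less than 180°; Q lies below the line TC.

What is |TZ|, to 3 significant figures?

17.5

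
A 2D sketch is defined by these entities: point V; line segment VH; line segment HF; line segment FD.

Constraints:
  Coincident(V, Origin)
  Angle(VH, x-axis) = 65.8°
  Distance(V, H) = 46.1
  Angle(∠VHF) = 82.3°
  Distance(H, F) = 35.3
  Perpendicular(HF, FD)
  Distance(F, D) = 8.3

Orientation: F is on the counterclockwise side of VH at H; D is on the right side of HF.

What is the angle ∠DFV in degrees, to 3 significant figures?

147°

V is at the origin; VH runs at 65.8° with length 46.1, so H = 46.1·(cos 65.8°, sin 65.8°) = (18.9, 42.0). ∠VHF = 82.3°, so HF runs at 65.8° + (180° − 82.3°) = 164° from the x-axis; with |HF| = 35.3, F = H + 35.3·(cos 164°, sin 164°) = (-14.9, 52.1). The perpendicularity gives FD at right angles to HF; with |FD| = 8.3 on the right of HF, D = F + 8.3·(0.284, 0.959) = (-12.6, 60.0). Then cos ∠DFV = FD·FV / (|FD||FV|), giving 147°.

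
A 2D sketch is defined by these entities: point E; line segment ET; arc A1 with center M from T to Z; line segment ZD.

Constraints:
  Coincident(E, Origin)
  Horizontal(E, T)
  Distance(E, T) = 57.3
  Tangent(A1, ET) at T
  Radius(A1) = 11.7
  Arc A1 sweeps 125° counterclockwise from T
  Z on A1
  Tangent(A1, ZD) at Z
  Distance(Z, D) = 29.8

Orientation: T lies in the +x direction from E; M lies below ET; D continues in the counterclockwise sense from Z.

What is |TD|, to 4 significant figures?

43.47

On A1, T sits at bearing 90° from M; a 125° counterclockwise sweep puts Z at bearing 215°, so Z = M + 11.7·(cos 215°, sin 215°) = (47.72, -18.41). A1 meets ZD tangentially, so MZ is at right angles to ZD, so ZD runs along (−sin 215°, cos 215°); with |ZD| = 29.8, D = (64.81, -42.82). Then |TD| = |D − T| = 43.47.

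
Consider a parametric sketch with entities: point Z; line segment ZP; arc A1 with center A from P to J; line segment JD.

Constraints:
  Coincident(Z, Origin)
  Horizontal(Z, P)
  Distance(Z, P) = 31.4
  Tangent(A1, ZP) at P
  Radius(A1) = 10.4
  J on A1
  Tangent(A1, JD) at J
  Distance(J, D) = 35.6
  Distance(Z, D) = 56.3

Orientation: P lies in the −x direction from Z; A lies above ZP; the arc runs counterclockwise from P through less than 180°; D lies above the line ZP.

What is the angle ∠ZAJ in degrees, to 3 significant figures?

32.9°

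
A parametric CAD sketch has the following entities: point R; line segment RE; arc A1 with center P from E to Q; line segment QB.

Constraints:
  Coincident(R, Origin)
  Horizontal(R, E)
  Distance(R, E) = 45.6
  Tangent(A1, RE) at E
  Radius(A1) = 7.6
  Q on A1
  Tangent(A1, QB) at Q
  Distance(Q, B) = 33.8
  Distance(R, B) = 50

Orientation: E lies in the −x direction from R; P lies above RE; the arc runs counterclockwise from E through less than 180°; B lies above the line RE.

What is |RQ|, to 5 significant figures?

38.638

R is at the origin; RE is horizontal with |RE| = 45.6 and E on the −x side, so E = (-45.600, 0.0000). Tangency of A1 to RE means the radius PE is perpendicular to RE, so P = E + (0, 7.6) = (-45.600, 7.6000). Since PQ ⟂ QB (tangency), |PB| = √(7.6² + 33.8²) = 34.644 regardless of where Q sits on A1. So B lies on both circle(R, 50.0) and circle(P, 34.644); the above-RE intersection is B = (-31.170, 39.095). Q is the foot of the tangent from B: Q = (-38.165, 6.0272).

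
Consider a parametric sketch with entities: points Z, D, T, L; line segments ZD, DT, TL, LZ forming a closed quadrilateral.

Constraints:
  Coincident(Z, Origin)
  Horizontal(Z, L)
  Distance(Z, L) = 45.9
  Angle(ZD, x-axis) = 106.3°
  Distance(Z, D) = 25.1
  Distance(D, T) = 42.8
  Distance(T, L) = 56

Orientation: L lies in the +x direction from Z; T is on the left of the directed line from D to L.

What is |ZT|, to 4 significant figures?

57.92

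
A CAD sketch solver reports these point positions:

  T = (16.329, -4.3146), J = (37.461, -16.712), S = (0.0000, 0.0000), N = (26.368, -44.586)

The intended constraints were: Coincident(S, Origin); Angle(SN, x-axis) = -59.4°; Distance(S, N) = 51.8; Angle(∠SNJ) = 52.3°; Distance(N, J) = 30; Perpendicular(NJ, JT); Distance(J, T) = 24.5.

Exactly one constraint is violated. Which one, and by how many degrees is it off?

Perpendicular(NJ, JT) — off by 8.70°.

S = (0.00, 0.00) ✓; SN at -59.40° ✓; |SN| = 51.80 ✓; ∠SNJ = 52.30° ✓; |NJ| = 30.00 ✓; ∠(NJ, JT) = 81.30° ✗; |JT| = 24.50 ✓.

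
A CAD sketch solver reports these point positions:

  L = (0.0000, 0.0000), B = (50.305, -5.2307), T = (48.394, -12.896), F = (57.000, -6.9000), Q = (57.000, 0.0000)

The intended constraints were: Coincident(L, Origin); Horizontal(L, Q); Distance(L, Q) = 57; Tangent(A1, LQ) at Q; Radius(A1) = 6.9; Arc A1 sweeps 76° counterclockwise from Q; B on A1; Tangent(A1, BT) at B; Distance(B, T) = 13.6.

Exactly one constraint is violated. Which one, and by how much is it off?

Distance(B, T) = 13.6 — off by 5.70.

L = (0.00, 0.00) ✓; L.y = 0.00, Q.y = 0.00 ✓; |LQ| = 57.00 ✓; ∠(FQ, QL) = 90.00° ✓; |FQ| = 6.900 ✓; bearing(F→B) − bearing(F→Q) = 76.00° ✓; |FB| = 6.900 ✓; ∠(FB, BT) = 90.00° ✓; |BT| = 7.900 ✗.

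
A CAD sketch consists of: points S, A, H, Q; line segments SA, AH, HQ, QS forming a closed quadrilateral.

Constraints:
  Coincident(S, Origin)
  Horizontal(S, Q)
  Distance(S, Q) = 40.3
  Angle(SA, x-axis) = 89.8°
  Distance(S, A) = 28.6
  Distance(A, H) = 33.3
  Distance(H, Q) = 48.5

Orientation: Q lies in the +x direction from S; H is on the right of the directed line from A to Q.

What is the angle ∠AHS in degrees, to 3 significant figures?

51.2°

Checks: S.y = 0.00, Q.y = 0.00 ✓; |AH| = 33.30 ✓; |HQ| = 48.50 ✓.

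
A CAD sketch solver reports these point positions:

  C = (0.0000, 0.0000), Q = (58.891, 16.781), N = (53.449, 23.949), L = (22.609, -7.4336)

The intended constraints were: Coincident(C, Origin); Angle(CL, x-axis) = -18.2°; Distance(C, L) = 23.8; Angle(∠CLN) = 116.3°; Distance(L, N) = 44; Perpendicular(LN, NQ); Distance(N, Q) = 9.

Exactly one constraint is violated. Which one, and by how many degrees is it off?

Perpendicular(LN, NQ) — off by 8.29°.

C = (0.00, 0.00) ✓; CL at -18.20° ✓; |CL| = 23.80 ✓; ∠CLN = 116.3° ✓; |LN| = 44.00 ✓; ∠(LN, NQ) = 98.29° ✗; |NQ| = 9.000 ✓.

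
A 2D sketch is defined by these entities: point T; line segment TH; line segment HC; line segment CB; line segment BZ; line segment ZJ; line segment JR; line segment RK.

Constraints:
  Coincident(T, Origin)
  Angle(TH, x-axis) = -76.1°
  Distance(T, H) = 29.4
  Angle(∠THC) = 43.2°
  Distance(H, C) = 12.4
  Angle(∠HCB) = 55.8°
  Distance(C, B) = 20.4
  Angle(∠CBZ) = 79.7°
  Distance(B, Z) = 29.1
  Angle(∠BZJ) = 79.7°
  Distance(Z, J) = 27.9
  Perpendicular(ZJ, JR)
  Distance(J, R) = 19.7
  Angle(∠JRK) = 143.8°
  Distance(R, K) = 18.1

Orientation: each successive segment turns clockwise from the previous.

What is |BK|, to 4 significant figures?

13.28

T is at the origin; TH runs at -76.1° with length 29.4, so H = (7.063, -28.54). ∠THC = 43.2° gives HC at 147.1° from the x-axis; with |HC| = 12.4, C = (-3.349, -21.80). ∠HCB = 55.8° gives CB at 22.90° from the x-axis; with |CB| = 20.4, B = (15.44, -13.87). ∠CBZ = 79.7° gives BZ at -77.40° from the x-axis; with |BZ| = 29.1, Z = (21.79, -42.26). ∠BZJ = 79.7° gives ZJ at -177.7° from the x-axis; with |ZJ| = 27.9, J = (-6.086, -43.38). ZJ is perpendicular to JR, so JR runs at 92.30°; with |JR| = 19.7, R = (-6.877, -23.70). ∠JRK = 143.8° gives RK at 56.10° from the x-axis; with |RK| = 18.1, K = (3.219, -8.677). Then |BK| = |K − B| = 13.28.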